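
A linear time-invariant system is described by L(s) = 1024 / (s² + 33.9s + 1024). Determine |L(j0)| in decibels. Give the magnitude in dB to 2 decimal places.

L(0) = 1024 / 1024 = 1
20 log₁₀(1) = 0.000 dB

0.00 dB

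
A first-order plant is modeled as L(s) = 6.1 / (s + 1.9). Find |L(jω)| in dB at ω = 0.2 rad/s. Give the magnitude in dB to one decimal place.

10.1 dB

|j0.2 + 1.9| = √(0.2² + 1.9²) = 1.91
|L(j0.2)| = 6.1 / 1.91 = 3.1929
20 log₁₀(3.1929) = 10.08 dB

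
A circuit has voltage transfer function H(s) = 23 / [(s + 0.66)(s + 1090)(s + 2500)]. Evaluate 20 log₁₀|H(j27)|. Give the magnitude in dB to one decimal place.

|j27 + 0.66| = √(27² + 0.66²) = 27.01
|j27 + 1090| = √(27² + 1090²) = 1090
|j27 + 2500| = √(27² + 2500²) = 2500
|H(j27)| = 23 / (27.01 × 1090 × 2500) = 3.124e-07
20 log₁₀(3.124e-07) = -130.11 dB

-130.1 dB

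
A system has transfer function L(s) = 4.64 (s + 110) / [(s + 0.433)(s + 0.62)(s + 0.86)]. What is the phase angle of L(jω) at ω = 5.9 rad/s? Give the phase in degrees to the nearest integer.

-248°

∠(j5.9 + 110) = arctan(5.9/110) = 3.07°
∠(j5.9 + 0.433) = arctan(5.9/0.433) = 85.80°
∠(j5.9 + 0.62) = arctan(5.9/0.62) = 84.00°
∠(j5.9 + 0.86) = arctan(5.9/0.86) = 81.71°
∠L(j5.9) = 3.07° − (85.80° + 84.00° + 81.71°) = -248.44°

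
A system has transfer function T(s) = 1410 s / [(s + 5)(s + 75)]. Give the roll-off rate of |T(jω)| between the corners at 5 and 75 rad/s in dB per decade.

In this band the factors already past their corner are: 1 differentiator zero, pole at 5; net slope = 0 dB/decade.

0 dB/decade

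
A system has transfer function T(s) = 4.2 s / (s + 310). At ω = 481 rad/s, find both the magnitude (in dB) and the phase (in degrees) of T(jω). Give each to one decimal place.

|T| = 11.0 dB, ∠T = 32.8 deg

|j481| = 481
|j481 + 310| = √(481² + 310²) = 572.2
|T(j481)| = 4.2 × 481 / 572.2 = 3.5303
20 log₁₀(3.5303) = 10.96 dB
∠(j481) = 90.00°
∠(j481 + 310) = arctan(481/310) = 57.20°
∠T(j481) = 90.00° − 57.20° = 32.80°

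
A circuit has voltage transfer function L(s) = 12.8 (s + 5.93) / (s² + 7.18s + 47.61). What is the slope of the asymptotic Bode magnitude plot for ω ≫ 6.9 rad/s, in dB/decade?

With 1 zero and 2 poles, the high-frequency asymptotic slope is 20 × (1 − 2) = -20 dB/decade.

-20 dB/decade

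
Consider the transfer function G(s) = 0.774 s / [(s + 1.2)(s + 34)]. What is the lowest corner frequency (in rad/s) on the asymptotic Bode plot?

1.2 rad/s

Break frequencies occur at each pole and zero magnitude: 1.2 rad/s, 34 rad/s.
The lowest is 1.2 rad/s.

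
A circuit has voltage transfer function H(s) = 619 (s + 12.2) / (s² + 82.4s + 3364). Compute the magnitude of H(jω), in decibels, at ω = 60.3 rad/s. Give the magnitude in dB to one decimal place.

|j60.3 + 12.2| = √(60.3² + 12.2²) = 61.52
|(j60.3)² + 82.4(j60.3) + 3364| = |-272.09 + j4968.7| = 4976
|H(j60.3)| = 619 × 61.52 / 4976 = 7.6529
20 log₁₀(7.6529) = 17.68 dB

17.7 dB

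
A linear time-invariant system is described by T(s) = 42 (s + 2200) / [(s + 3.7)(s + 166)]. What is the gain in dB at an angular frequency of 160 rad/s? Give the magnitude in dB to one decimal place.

8.0 dB

|j160 + 2200| = √(160² + 2200²) = 2206
|j160 + 3.7| = √(160² + 3.7²) = 160
|j160 + 166| = √(160² + 166²) = 230.6
|T(j160)| = 42 × 2206 / (160 × 230.6) = 2.5108
20 log₁₀(2.5108) = 8.00 dB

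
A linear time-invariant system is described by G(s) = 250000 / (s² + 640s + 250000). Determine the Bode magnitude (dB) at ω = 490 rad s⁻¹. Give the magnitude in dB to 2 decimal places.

-1.97 dB

|(j490)² + 640(j490) + 250000| = |9900 + j3.136e+05| = 3.138e+05
|G(j490)| = 250000 / 3.138e+05 = 0.7968
20 log₁₀(0.7968) = -1.973 dB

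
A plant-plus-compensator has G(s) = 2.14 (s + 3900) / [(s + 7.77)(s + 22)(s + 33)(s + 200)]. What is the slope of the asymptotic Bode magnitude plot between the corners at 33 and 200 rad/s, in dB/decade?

-60 dB/decade

In this band the factors already past their corner are: pole at 7.77, pole at 22, pole at 33; net slope = -60 dB/decade.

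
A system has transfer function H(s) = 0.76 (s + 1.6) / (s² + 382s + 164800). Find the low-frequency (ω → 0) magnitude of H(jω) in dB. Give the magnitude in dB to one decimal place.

-102.6 dB

H(0) = 0.76 × 1.6 / 164800 = 7.3786e-06
20 log₁₀(7.3786e-06) = -102.64 dB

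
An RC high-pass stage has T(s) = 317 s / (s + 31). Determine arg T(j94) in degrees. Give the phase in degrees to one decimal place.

∠(j94) = 90.00°
∠(j94 + 31) = arctan(94/31) = 71.75°
∠T(j94) = 90.00° − 71.75° = 18.25°

18.3°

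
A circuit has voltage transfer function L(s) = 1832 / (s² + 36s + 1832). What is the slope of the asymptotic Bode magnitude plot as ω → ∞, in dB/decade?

With 0 zeros and 2 poles, the high-frequency asymptotic slope is 20 × (0 − 2) = -40 dB/decade.

-40 dB/decade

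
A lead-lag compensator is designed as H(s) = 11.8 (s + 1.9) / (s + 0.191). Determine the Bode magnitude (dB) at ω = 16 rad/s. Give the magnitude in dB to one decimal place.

21.5 dB

|j16 + 1.9| = √(16² + 1.9²) = 16.11
|j16 + 0.191| = √(16² + 0.191²) = 16
|H(j16)| = 11.8 × 16.11 / 16 = 11.882
20 log₁₀(11.882) = 21.50 dB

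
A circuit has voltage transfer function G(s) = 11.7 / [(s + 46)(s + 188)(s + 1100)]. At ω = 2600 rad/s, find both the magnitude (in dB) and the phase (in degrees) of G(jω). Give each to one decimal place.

|G| = -184.3 dB, ∠G = -241.9 deg

|j2600 + 46| = √(2600² + 46²) = 2600
|j2600 + 188| = √(2600² + 188²) = 2607
|j2600 + 1100| = √(2600² + 1100²) = 2823
|G(j2600)| = 11.7 / (2600 × 2607 × 2823) = 6.1138e-10
20 log₁₀(6.1138e-10) = -184.27 dB
∠(j2600 + 46) = arctan(2600/46) = 88.99°
∠(j2600 + 188) = arctan(2600/188) = 85.86°
∠(j2600 + 1100) = arctan(2600/1100) = 67.07°
∠G(j2600) = − (88.99° + 85.86° + 67.07°) = -241.92°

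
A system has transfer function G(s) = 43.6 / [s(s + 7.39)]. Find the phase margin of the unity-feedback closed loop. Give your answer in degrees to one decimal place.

56.4 deg

Gain crossover: |G(jω)| = 1 at ω ≈ 4.91 rad s⁻¹.
∠G(j4.91) = −90° − arctan(4.91/7.39) ≈ -123.62°
PM = 180° + (-123.62°) = 56.38°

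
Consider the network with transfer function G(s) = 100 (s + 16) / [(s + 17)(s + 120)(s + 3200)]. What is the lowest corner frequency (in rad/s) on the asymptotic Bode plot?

Break frequencies occur at each pole and zero magnitude: 16 rad/s, 17 rad/s, 120 rad/s, 3200 rad/s.
The lowest is 16 rad/s.

16 rad/s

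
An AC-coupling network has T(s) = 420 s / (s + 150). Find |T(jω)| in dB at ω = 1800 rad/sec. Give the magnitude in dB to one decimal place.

52.4 dB

|j1800| = 1800
|j1800 + 150| = √(1800² + 150²) = 1806
|T(j1800)| = 420 × 1800 / 1806 = 418.55
20 log₁₀(418.55) = 52.43 dB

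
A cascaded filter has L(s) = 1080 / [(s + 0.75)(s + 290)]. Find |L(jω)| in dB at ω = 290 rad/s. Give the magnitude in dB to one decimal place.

|j290 + 0.75| = √(290² + 0.75²) = 290
|j290 + 290| = √(290² + 290²) = 410.1
|L(j290)| = 1080 / (290 × 410.1) = 0.0090805
20 log₁₀(0.0090805) = -40.84 dB

-40.8 dB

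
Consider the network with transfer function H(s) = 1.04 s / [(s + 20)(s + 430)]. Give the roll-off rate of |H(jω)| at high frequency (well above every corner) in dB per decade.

With 1 zero and 2 poles, the high-frequency asymptotic slope is 20 × (1 − 2) = -20 dB/decade.

-20 dB/decade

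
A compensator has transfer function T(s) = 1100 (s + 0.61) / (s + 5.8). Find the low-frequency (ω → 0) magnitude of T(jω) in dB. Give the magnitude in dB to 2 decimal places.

T(0) = 1100 × 0.61 / 5.8 = 115.69
20 log₁₀(115.69) = 41.266 dB

41.27 dB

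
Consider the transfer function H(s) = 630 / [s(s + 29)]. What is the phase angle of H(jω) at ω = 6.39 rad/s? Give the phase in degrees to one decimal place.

∠(j6.39 + 29) = arctan(6.39/29) = 12.43°
∠(j6.39) = 90.00°
∠H(j6.39) = − (12.43° + 90.00°) = -102.43°

-102.4°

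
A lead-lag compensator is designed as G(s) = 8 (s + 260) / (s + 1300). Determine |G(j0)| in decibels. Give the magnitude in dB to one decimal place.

G(0) = 8 × 260 / 1300 = 1.6
20 log₁₀(1.6) = 4.08 dB

4.1 dB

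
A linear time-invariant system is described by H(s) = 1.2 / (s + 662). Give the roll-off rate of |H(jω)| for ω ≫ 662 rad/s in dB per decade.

With 0 zeros and 1 pole, the high-frequency asymptotic slope is 20 × (0 − 1) = -20 dB/decade.

-20 dB/decade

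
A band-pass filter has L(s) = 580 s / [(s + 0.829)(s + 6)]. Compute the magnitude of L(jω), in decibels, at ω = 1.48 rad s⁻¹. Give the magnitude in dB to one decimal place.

38.3 dB

|j1.48| = 1.48
|j1.48 + 0.829| = √(1.48² + 0.829²) = 1.696
|j1.48 + 6| = √(1.48² + 6²) = 6.18
|L(j1.48)| = 580 × 1.48 / (1.696 × 6.18) = 81.883
20 log₁₀(81.883) = 38.26 dB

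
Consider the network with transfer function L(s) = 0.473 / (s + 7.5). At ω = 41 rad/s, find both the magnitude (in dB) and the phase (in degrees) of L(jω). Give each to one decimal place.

|j41 + 7.5| = √(41² + 7.5²) = 41.68
|L(j41)| = 0.473 / 41.68 = 0.011348
20 log₁₀(0.011348) = -38.90 dB
∠(j41 + 7.5) = arctan(41/7.5) = 79.63°
∠L(j41) = −79.63° = -79.63°

|L| = -38.9 dB, ∠L = -79.6°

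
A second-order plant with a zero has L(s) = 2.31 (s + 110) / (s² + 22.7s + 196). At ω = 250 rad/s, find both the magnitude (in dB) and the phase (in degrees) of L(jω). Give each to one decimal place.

|j250 + 110| = √(250² + 110²) = 273.1
|(j250)² + 22.7(j250) + 196| = |-62304 + j5675| = 6.256e+04
|L(j250)| = 2.31 × 273.1 / 6.256e+04 = 0.010085
20 log₁₀(0.010085) = -39.93 dB
∠(j250 + 110) = arctan(250/110) = 66.25°
∠[(j250)² + 22.7(j250) + 196] = ∠[-62304 + j5675] = 174.80°
∠L(j250) = 66.25° − 174.80° = -108.55°

|L| = -39.9 dB, ∠L = -108.5°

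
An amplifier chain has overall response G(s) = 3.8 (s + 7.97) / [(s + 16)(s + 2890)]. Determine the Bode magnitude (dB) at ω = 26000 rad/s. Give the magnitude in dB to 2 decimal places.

|j26000 + 7.97| = √(26000² + 7.97²) = 2.6e+04
|j26000 + 16| = √(26000² + 16²) = 2.6e+04
|j26000 + 2890| = √(26000² + 2890²) = 2.616e+04
|G(j26000)| = 3.8 × 2.6e+04 / (2.6e+04 × 2.616e+04) = 0.00014526
20 log₁₀(0.00014526) = -76.757 dB

-76.76 dB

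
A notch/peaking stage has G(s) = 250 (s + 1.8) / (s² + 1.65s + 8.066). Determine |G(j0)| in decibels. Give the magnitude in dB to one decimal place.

34.9 dB

G(0) = 250 × 1.8 / 8.066 = 55.79
20 log₁₀(55.79) = 34.93 dB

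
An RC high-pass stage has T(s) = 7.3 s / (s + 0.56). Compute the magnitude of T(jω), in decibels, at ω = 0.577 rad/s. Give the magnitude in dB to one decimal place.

14.4 dB

|j0.577| = 0.577
|j0.577 + 0.56| = √(0.577² + 0.56²) = 0.8041
|T(j0.577)| = 7.3 × 0.577 / 0.8041 = 5.2385
20 log₁₀(5.2385) = 14.38 dB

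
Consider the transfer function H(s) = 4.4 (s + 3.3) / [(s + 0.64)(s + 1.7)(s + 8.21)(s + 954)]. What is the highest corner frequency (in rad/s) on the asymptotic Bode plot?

954 rad/s

Break frequencies occur at each pole and zero magnitude: 0.64 rad/s, 1.7 rad/s, 3.3 rad/s, 8.21 rad/s, 954 rad/s.
The highest is 954 rad/s.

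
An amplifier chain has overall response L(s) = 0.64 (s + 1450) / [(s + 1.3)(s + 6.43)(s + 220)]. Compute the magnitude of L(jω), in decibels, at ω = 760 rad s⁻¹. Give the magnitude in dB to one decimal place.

-112.8 dB

|j760 + 1450| = √(760² + 1450²) = 1637
|j760 + 1.3| = √(760² + 1.3²) = 760
|j760 + 6.43| = √(760² + 6.43²) = 760
|j760 + 220| = √(760² + 220²) = 791.2
|L(j760)| = 0.64 × 1637 / (760 × 760 × 791.2) = 2.2926e-06
20 log₁₀(2.2926e-06) = -112.79 dB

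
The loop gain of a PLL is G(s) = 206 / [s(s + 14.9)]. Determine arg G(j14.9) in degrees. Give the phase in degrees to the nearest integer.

∠(j14.9 + 14.9) = arctan(14.9/14.9) = 45.00°
∠(j14.9) = 90.00°
∠G(j14.9) = − (45.00° + 90.00°) = -135.00°

-135 deg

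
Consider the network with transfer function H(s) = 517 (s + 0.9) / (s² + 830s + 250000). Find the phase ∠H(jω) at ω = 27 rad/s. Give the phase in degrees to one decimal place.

83.0°

∠(j27 + 0.9) = arctan(27/0.9) = 88.09°
∠[(j27)² + 830(j27) + 250000] = ∠[2.4927e+05 + j22410] = 5.14°
∠H(j27) = 88.09° − 5.14° = 82.95°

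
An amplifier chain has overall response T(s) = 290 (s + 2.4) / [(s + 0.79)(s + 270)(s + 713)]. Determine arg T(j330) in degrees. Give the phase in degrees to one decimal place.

-75.8°

∠(j330 + 2.4) = arctan(330/2.4) = 89.58°
∠(j330 + 0.79) = arctan(330/0.79) = 89.86°
∠(j330 + 270) = arctan(330/270) = 50.71°
∠(j330 + 713) = arctan(330/713) = 24.84°
∠T(j330) = 89.58° − (89.86° + 50.71° + 24.84°) = -75.83°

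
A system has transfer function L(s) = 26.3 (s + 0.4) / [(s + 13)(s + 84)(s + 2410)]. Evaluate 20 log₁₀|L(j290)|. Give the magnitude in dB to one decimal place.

-88.9 dB

|j290 + 0.4| = √(290² + 0.4²) = 290
|j290 + 13| = √(290² + 13²) = 290.3
|j290 + 84| = √(290² + 84²) = 301.9
|j290 + 2410| = √(290² + 2410²) = 2427
|L(j290)| = 26.3 × 290 / (290.3 × 301.9 × 2427) = 3.585e-05
20 log₁₀(3.585e-05) = -88.91 dB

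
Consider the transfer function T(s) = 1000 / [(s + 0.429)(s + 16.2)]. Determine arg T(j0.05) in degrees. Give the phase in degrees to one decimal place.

∠(j0.05 + 0.429) = arctan(0.05/0.429) = 6.65°
∠(j0.05 + 16.2) = arctan(0.05/16.2) = 0.18°
∠T(j0.05) = − (6.65° + 0.18°) = -6.82°

-6.8 deg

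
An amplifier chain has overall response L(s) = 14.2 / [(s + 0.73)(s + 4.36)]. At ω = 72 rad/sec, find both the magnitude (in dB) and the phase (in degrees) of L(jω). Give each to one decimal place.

|j72 + 0.73| = √(72² + 0.73²) = 72
|j72 + 4.36| = √(72² + 4.36²) = 72.13
|L(j72)| = 14.2 / (72 × 72.13) = 0.002734
20 log₁₀(0.002734) = -51.26 dB
∠(j72 + 0.73) = arctan(72/0.73) = 89.42°
∠(j72 + 4.36) = arctan(72/4.36) = 86.53°
∠L(j72) = − (89.42° + 86.53°) = -175.95°

|L| = -51.3 dB, ∠L = -176.0 deg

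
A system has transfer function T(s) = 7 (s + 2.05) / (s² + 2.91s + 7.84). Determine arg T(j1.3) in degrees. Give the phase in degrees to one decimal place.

∠(j1.3 + 2.05) = arctan(1.3/2.05) = 32.38°
∠[(j1.3)² + 2.91(j1.3) + 7.84] = ∠[6.15 + j3.783] = 31.60°
∠T(j1.3) = 32.38° − 31.60° = 0.78°

0.8°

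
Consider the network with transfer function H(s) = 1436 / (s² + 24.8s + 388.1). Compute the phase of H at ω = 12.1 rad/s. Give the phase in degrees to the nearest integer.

-51 deg

∠[(j12.1)² + 24.8(j12.1) + 388.1] = ∠[241.69 + j300.08] = 51.15°
∠H(j12.1) = −51.15° = -51.15°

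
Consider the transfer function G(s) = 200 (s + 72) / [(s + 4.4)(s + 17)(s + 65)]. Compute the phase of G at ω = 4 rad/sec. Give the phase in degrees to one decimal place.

∠(j4 + 72) = arctan(4/72) = 3.18°
∠(j4 + 4.4) = arctan(4/4.4) = 42.27°
∠(j4 + 17) = arctan(4/17) = 13.24°
∠(j4 + 65) = arctan(4/65) = 3.52°
∠G(j4) = 3.18° − (42.27° + 13.24° + 3.52°) = -55.86°

-55.9°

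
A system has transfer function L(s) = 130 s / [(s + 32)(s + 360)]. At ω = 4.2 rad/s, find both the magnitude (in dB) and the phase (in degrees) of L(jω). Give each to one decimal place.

|L| = -26.6 dB, ∠L = 81.9°

|j4.2| = 4.2
|j4.2 + 32| = √(4.2² + 32²) = 32.27
|j4.2 + 360| = √(4.2² + 360²) = 360
|L(j4.2)| = 130 × 4.2 / (32.27 × 360) = 0.04699
20 log₁₀(0.04699) = -26.56 dB
∠(j4.2) = 90.00°
∠(j4.2 + 32) = arctan(4.2/32) = 7.48°
∠(j4.2 + 360) = arctan(4.2/360) = 0.67°
∠L(j4.2) = 90.00° − (7.48° + 0.67°) = 81.85°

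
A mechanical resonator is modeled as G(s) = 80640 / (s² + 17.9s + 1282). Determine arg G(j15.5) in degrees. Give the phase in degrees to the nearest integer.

∠[(j15.5)² + 17.9(j15.5) + 1282] = ∠[1041.8 + j277.45] = 14.91°
∠G(j15.5) = −14.91° = -14.91°

-15 deg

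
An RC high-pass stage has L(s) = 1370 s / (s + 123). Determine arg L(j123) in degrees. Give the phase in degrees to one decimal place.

∠(j123) = 90.00°
∠(j123 + 123) = arctan(123/123) = 45.00°
∠L(j123) = 90.00° − 45.00° = 45.00°

45.0°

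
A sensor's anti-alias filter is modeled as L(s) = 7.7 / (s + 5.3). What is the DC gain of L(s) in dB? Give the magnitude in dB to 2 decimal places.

3.24 dB

L(0) = 7.7 / 5.3 = 1.4528
20 log₁₀(1.4528) = 3.244 dB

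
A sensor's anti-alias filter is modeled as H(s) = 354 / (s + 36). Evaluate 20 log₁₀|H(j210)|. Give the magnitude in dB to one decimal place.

|j210 + 36| = √(210² + 36²) = 213.1
|H(j210)| = 354 / 213.1 = 1.6615
20 log₁₀(1.6615) = 4.41 dB

4.4 dB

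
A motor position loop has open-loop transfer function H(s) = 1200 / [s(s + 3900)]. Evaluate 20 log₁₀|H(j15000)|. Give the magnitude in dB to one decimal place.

-105.7 dB

|j15000 + 3900| = √(15000² + 3900²) = 1.55e+04
|j15000| = 1.5e+04
|H(j15000)| = 1200 / (1.55e+04 × 1.5e+04) = 5.1617e-06
20 log₁₀(5.1617e-06) = -105.74 dB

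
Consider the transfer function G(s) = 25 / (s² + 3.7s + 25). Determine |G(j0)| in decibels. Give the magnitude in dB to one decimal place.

0.0 dB

G(0) = 25 / 25 = 1
20 log₁₀(1) = 0.00 dB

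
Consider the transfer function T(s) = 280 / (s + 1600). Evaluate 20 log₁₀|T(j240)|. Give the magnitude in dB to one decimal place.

-15.2 dB

|j240 + 1600| = √(240² + 1600²) = 1618
|T(j240)| = 280 / 1618 = 0.17306
20 log₁₀(0.17306) = -15.24 dB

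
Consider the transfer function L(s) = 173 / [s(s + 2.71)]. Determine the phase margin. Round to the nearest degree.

12°

Gain crossover: |L(jω)| = 1 at ω ≈ 13 rad s⁻¹.
∠L(j13) = −90° − arctan(13/2.71) ≈ -168.24°
PM = 180° + (-168.24°) = 11.76°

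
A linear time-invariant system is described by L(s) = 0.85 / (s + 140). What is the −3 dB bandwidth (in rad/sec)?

For a single-pole low-pass, the −3 dB point is at the pole: ω = 140 rad/sec.

140 rad/sec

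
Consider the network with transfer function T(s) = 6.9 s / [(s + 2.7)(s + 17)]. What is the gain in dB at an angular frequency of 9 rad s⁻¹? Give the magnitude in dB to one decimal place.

-9.3 dB

|j9| = 9
|j9 + 2.7| = √(9² + 2.7²) = 9.396
|j9 + 17| = √(9² + 17²) = 19.24
|T(j9)| = 6.9 × 9 / (9.396 × 19.24) = 0.34359
20 log₁₀(0.34359) = -9.28 dB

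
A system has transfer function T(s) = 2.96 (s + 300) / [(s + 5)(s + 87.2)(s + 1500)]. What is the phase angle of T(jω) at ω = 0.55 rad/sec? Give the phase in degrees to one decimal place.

-6.6°

∠(j0.55 + 300) = arctan(0.55/300) = 0.11°
∠(j0.55 + 5) = arctan(0.55/5) = 6.28°
∠(j0.55 + 87.2) = arctan(0.55/87.2) = 0.36°
∠(j0.55 + 1500) = arctan(0.55/1500) = 0.02°
∠T(j0.55) = 0.11° − (6.28° + 0.36° + 0.02°) = -6.55°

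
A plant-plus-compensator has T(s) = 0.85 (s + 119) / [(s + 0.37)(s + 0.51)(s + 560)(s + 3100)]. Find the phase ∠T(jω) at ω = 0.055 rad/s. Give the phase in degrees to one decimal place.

-14.6°

∠(j0.055 + 119) = arctan(0.055/119) = 0.03°
∠(j0.055 + 0.37) = arctan(0.055/0.37) = 8.46°
∠(j0.055 + 0.51) = arctan(0.055/0.51) = 6.16°
∠(j0.055 + 560) = arctan(0.055/560) = 0.01°
∠(j0.055 + 3100) = arctan(0.055/3100) = 0.00°
∠T(j0.055) = 0.03° − (8.46° + 6.16° + 0.01° + 0.00°) = -14.59°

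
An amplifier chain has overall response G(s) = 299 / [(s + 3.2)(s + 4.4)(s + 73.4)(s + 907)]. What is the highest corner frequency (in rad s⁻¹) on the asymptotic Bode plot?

Break frequencies occur at each pole and zero magnitude: 3.2 rad s⁻¹, 4.4 rad s⁻¹, 73.4 rad s⁻¹, 907 rad s⁻¹.
The highest is 907 rad s⁻¹.

907 rad s⁻¹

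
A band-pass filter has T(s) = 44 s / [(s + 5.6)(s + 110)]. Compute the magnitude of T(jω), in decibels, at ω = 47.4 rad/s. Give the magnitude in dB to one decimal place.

-8.8 dB

|j47.4| = 47.4
|j47.4 + 5.6| = √(47.4² + 5.6²) = 47.73
|j47.4 + 110| = √(47.4² + 110²) = 119.8
|T(j47.4)| = 44 × 47.4 / (47.73 × 119.8) = 0.36481
20 log₁₀(0.36481) = -8.76 dB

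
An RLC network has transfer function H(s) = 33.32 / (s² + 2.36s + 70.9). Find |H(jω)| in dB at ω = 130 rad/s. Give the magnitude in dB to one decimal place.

-54.1 dB

|(j130)² + 2.36(j130) + 70.9| = |-16829 + j306.8| = 1.683e+04
|H(j130)| = 33.32 / 1.683e+04 = 0.0019796
20 log₁₀(0.0019796) = -54.07 dB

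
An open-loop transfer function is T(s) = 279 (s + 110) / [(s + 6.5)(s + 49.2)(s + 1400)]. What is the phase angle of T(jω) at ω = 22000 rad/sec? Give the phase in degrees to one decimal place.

∠(j22000 + 110) = arctan(22000/110) = 89.71°
∠(j22000 + 6.5) = arctan(22000/6.5) = 89.98°
∠(j22000 + 49.2) = arctan(22000/49.2) = 89.87°
∠(j22000 + 1400) = arctan(22000/1400) = 86.36°
∠T(j22000) = 89.71° − (89.98° + 89.87° + 86.36°) = -176.50°

-176.5°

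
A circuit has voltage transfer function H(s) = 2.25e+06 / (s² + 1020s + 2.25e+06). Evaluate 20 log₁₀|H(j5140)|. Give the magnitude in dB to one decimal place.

-20.8 dB

|(j5140)² + 1020(j5140) + 2.25e+06| = |-2.417e+07 + j5.2428e+06| = 2.473e+07
|H(j5140)| = 2.25e+06 / 2.473e+07 = 0.090976
20 log₁₀(0.090976) = -20.82 dB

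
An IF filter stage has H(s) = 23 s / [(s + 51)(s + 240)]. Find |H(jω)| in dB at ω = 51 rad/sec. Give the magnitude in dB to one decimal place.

-23.6 dB

|j51| = 51
|j51 + 51| = √(51² + 51²) = 72.12
|j51 + 240| = √(51² + 240²) = 245.4
|H(j51)| = 23 × 51 / (72.12 × 245.4) = 0.066284
20 log₁₀(0.066284) = -23.57 dB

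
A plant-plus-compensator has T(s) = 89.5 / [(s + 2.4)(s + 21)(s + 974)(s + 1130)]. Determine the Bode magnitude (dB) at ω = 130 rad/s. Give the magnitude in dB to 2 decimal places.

-166.60 dB

|j130 + 2.4| = √(130² + 2.4²) = 130
|j130 + 21| = √(130² + 21²) = 131.7
|j130 + 974| = √(130² + 974²) = 982.6
|j130 + 1130| = √(130² + 1130²) = 1137
|T(j130)| = 89.5 / (130 × 131.7 × 982.6 × 1137) = 4.6767e-09
20 log₁₀(4.6767e-09) = -166.601 dB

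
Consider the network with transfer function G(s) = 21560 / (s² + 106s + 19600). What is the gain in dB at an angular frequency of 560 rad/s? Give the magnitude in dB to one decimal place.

-22.9 dB

|(j560)² + 106(j560) + 19600| = |-2.94e+05 + j59360| = 2.999e+05
|G(j560)| = 21560 / 2.999e+05 = 0.071883
20 log₁₀(0.071883) = -22.87 dB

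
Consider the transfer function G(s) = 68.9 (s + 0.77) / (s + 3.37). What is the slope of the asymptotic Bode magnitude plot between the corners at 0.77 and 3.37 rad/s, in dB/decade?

20 dB/decade

In this band the factors already past their corner are: zero at 0.77; net slope = 20 dB/decade.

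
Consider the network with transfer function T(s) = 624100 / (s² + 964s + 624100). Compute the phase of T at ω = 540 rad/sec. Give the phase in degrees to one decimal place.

-57.4°

∠[(j540)² + 964(j540) + 624100] = ∠[3.325e+05 + j5.2056e+05] = 57.43°
∠T(j540) = −57.43° = -57.43°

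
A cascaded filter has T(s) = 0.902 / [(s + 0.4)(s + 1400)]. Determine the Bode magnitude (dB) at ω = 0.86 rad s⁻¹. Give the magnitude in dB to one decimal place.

|j0.86 + 0.4| = √(0.86² + 0.4²) = 0.9485
|j0.86 + 1400| = √(0.86² + 1400²) = 1400
|T(j0.86)| = 0.902 / (0.9485 × 1400) = 0.00067929
20 log₁₀(0.00067929) = -63.36 dB

-63.4 dB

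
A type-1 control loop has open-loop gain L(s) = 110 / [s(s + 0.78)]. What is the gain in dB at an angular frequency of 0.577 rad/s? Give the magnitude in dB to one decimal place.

|j0.577 + 0.78| = √(0.577² + 0.78²) = 0.9702
|j0.577| = 0.577
|L(j0.577)| = 110 / (0.9702 × 0.577) = 196.49
20 log₁₀(196.49) = 45.87 dB

45.9 dB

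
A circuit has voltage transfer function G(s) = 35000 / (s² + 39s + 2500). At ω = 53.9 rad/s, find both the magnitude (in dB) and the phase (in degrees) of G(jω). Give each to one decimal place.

|(j53.9)² + 39(j53.9) + 2500| = |-405.21 + j2102.1| = 2141
|G(j53.9)| = 35000 / 2141 = 16.349
20 log₁₀(16.349) = 24.27 dB
∠[(j53.9)² + 39(j53.9) + 2500] = ∠[-405.21 + j2102.1] = 100.91°
∠G(j53.9) = −100.91° = -100.91°

|G| = 24.3 dB, ∠G = -100.9°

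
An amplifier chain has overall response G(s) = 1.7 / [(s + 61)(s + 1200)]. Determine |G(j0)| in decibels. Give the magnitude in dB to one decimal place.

G(0) = 1.7 / (61 × 1200) = 2.3224e-05
20 log₁₀(2.3224e-05) = -92.68 dB

-92.7 dB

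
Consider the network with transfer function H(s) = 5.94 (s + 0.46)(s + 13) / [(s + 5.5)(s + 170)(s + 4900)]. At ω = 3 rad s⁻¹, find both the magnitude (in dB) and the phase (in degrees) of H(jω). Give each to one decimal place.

|H| = -86.7 dB, ∠H = 64.6°

|j3 + 0.46| = √(3² + 0.46²) = 3.035
|j3 + 13| = √(3² + 13²) = 13.34
|j3 + 5.5| = √(3² + 5.5²) = 6.265
|j3 + 170| = √(3² + 170²) = 170
|j3 + 4900| = √(3² + 4900²) = 4900
|H(j3)| = 5.94 × 3.035 × 13.34 / (6.265 × 170 × 4900) = 4.6082e-05
20 log₁₀(4.6082e-05) = -86.73 dB
∠(j3 + 0.46) = arctan(3/0.46) = 81.28°
∠(j3 + 13) = arctan(3/13) = 12.99°
∠(j3 + 5.5) = arctan(3/5.5) = 28.61°
∠(j3 + 170) = arctan(3/170) = 1.01°
∠(j3 + 4900) = arctan(3/4900) = 0.04°
∠H(j3) = 81.28° + 12.99° − (28.61° + 1.01° + 0.04°) = 64.62°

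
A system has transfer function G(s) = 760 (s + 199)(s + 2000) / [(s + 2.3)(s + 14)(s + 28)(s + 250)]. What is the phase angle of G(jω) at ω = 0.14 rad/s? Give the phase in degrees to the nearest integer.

-4°

∠(j0.14 + 199) = arctan(0.14/199) = 0.04°
∠(j0.14 + 2000) = arctan(0.14/2000) = 0.00°
∠(j0.14 + 2.3) = arctan(0.14/2.3) = 3.48°
∠(j0.14 + 14) = arctan(0.14/14) = 0.57°
∠(j0.14 + 28) = arctan(0.14/28) = 0.29°
∠(j0.14 + 250) = arctan(0.14/250) = 0.03°
∠G(j0.14) = 0.04° + 0.00° − (3.48° + 0.57° + 0.29° + 0.03°) = -4.33°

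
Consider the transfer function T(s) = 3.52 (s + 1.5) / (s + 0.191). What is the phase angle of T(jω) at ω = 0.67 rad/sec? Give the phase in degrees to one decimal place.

∠(j0.67 + 1.5) = arctan(0.67/1.5) = 24.07°
∠(j0.67 + 0.191) = arctan(0.67/0.191) = 74.09°
∠T(j0.67) = 24.07° − 74.09° = -50.02°

-50.0°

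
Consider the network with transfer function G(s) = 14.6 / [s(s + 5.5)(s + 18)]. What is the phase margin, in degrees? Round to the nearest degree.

88°

Gain crossover: |G(jω)| = 1 at ω ≈ 0.147 rad/s.
∠G(j0.147) = −90° − arctan(0.147/5.5) − arctan(0.147/18) ≈ -92.00°
PM = 180° + (-92.00°) = 88.00°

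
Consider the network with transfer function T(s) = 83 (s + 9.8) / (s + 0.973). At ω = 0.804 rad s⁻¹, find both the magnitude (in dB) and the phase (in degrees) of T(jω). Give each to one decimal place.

|j0.804 + 9.8| = √(0.804² + 9.8²) = 9.833
|j0.804 + 0.973| = √(0.804² + 0.973²) = 1.262
|T(j0.804)| = 83 × 9.833 / 1.262 = 646.6
20 log₁₀(646.6) = 56.21 dB
∠(j0.804 + 9.8) = arctan(0.804/9.8) = 4.69°
∠(j0.804 + 0.973) = arctan(0.804/0.973) = 39.57°
∠T(j0.804) = 4.69° − 39.57° = -34.88°

|T| = 56.2 dB, ∠T = -34.9°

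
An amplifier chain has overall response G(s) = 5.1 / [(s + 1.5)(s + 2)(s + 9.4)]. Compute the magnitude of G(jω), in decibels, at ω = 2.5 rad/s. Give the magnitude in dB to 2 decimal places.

|j2.5 + 1.5| = √(2.5² + 1.5²) = 2.915
|j2.5 + 2| = √(2.5² + 2²) = 3.202
|j2.5 + 9.4| = √(2.5² + 9.4²) = 9.727
|G(j2.5)| = 5.1 / (2.915 × 3.202 × 9.727) = 0.056173
20 log₁₀(0.056173) = -25.009 dB

-25.01 dB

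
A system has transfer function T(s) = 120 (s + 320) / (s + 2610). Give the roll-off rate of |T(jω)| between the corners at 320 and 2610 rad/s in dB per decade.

In this band the factors already past their corner are: zero at 320; net slope = 20 dB/decade.

20 dB/decade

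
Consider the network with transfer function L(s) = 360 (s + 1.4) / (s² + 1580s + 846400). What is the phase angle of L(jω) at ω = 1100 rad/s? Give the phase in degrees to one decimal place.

∠(j1100 + 1.4) = arctan(1100/1.4) = 89.93°
∠[(j1100)² + 1580(j1100) + 846400] = ∠[-3.636e+05 + j1.738e+06] = 101.82°
∠L(j1100) = 89.93° − 101.82° = -11.89°

-11.9°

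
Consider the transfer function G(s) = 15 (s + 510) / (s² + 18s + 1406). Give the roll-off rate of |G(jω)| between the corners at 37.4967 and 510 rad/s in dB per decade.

-40 dB/decade

In this band the factors already past their corner are: complex pole pair at ωₙ ≈ 37.5; net slope = -40 dB/decade.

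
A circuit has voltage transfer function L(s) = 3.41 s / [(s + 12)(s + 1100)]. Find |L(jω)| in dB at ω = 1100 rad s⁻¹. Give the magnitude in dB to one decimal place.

|j1100| = 1100
|j1100 + 12| = √(1100² + 12²) = 1100
|j1100 + 1100| = √(1100² + 1100²) = 1556
|L(j1100)| = 3.41 × 1100 / (1100 × 1556) = 0.0021919
20 log₁₀(0.0021919) = -53.18 dB

-53.2 dB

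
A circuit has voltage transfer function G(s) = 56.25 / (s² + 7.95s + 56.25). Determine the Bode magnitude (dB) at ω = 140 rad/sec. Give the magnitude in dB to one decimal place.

-50.8 dB

|(j140)² + 7.95(j140) + 56.25| = |-19544 + j1113| = 1.958e+04
|G(j140)| = 56.25 / 1.958e+04 = 0.0028735
20 log₁₀(0.0028735) = -50.83 dB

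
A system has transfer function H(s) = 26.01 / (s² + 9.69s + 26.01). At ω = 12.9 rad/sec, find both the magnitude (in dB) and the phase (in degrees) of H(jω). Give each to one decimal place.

|(j12.9)² + 9.69(j12.9) + 26.01| = |-140.4 + j125| = 188
|H(j12.9)| = 26.01 / 188 = 0.13836
20 log₁₀(0.13836) = -17.18 dB
∠[(j12.9)² + 9.69(j12.9) + 26.01] = ∠[-140.4 + j125] = 138.32°
∠H(j12.9) = −138.32° = -138.32°

|H| = -17.2 dB, ∠H = -138.3°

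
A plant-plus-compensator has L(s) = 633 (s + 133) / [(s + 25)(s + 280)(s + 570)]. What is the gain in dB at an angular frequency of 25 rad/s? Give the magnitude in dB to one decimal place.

|j25 + 133| = √(25² + 133²) = 135.3
|j25 + 25| = √(25² + 25²) = 35.36
|j25 + 280| = √(25² + 280²) = 281.1
|j25 + 570| = √(25² + 570²) = 570.5
|L(j25)| = 633 × 135.3 / (35.36 × 281.1 × 570.5) = 0.015107
20 log₁₀(0.015107) = -36.42 dB

-36.4 dB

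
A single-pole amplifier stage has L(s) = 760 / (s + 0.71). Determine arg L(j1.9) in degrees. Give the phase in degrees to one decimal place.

∠(j1.9 + 0.71) = arctan(1.9/0.71) = 69.51°
∠L(j1.9) = −69.51° = -69.51°

-69.5°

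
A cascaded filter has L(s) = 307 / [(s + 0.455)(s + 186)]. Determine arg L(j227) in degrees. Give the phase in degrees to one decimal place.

∠(j227 + 0.455) = arctan(227/0.455) = 89.89°
∠(j227 + 186) = arctan(227/186) = 50.67°
∠L(j227) = − (89.89° + 50.67°) = -140.55°

-140.6°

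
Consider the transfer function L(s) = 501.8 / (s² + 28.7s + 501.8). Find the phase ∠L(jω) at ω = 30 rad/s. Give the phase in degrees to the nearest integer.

-115°

∠[(j30)² + 28.7(j30) + 501.8] = ∠[-398.2 + j861] = 114.82°
∠L(j30) = −114.82° = -114.82°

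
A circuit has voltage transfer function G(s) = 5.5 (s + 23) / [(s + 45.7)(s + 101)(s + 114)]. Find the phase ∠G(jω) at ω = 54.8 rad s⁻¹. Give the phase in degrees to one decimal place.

-37.1°

∠(j54.8 + 23) = arctan(54.8/23) = 67.23°
∠(j54.8 + 45.7) = arctan(54.8/45.7) = 50.17°
∠(j54.8 + 101) = arctan(54.8/101) = 28.48°
∠(j54.8 + 114) = arctan(54.8/114) = 25.67°
∠G(j54.8) = 67.23° − (50.17° + 28.48° + 25.67°) = -37.10°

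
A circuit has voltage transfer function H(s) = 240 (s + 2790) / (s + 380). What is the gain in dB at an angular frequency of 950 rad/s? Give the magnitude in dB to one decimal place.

56.8 dB

|j950 + 2790| = √(950² + 2790²) = 2947
|j950 + 380| = √(950² + 380²) = 1023
|H(j950)| = 240 × 2947 / 1023 = 691.33
20 log₁₀(691.33) = 56.79 dB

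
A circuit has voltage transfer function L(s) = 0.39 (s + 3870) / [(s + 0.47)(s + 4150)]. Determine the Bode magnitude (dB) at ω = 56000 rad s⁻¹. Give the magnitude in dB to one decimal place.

|j56000 + 3870| = √(56000² + 3870²) = 5.613e+04
|j56000 + 0.47| = √(56000² + 0.47²) = 5.6e+04
|j56000 + 4150| = √(56000² + 4150²) = 5.615e+04
|L(j56000)| = 0.39 × 5.613e+04 / (5.6e+04 × 5.615e+04) = 6.9618e-06
20 log₁₀(6.9618e-06) = -103.15 dB

-103.1 dB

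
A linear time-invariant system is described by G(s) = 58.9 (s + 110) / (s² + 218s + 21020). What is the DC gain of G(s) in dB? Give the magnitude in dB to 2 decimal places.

G(0) = 58.9 × 110 / 21020 = 0.30823
20 log₁₀(0.30823) = -10.222 dB

-10.22 dB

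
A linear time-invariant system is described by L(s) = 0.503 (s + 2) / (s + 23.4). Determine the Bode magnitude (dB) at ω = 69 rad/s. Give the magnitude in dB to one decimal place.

-6.4 dB

|j69 + 2| = √(69² + 2²) = 69.03
|j69 + 23.4| = √(69² + 23.4²) = 72.86
|L(j69)| = 0.503 × 69.03 / 72.86 = 0.47655
20 log₁₀(0.47655) = -6.44 dB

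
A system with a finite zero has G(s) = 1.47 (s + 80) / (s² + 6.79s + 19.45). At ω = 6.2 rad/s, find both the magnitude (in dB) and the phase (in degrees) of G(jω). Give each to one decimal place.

|G| = 8.1 dB, ∠G = -109.8°

|j6.2 + 80| = √(6.2² + 80²) = 80.24
|(j6.2)² + 6.79(j6.2) + 19.45| = |-18.99 + j42.098| = 46.18
|G(j6.2)| = 1.47 × 80.24 / 46.18 = 2.554
20 log₁₀(2.554) = 8.14 dB
∠(j6.2 + 80) = arctan(6.2/80) = 4.43°
∠[(j6.2)² + 6.79(j6.2) + 19.45] = ∠[-18.99 + j42.098] = 114.28°
∠G(j6.2) = 4.43° − 114.28° = -109.85°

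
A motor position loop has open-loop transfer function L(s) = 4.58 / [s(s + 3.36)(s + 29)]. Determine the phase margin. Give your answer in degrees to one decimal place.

89.1°

Gain crossover: |L(jω)| = 1 at ω ≈ 0.047 rad/sec.
∠L(j0.047) = −90° − arctan(0.047/3.36) − arctan(0.047/29) ≈ -90.89°
PM = 180° + (-90.89°) = 89.11°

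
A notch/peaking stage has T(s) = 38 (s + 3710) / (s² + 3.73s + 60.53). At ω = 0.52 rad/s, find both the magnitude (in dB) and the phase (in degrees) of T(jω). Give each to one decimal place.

|j0.52 + 3710| = √(0.52² + 3710²) = 3710
|(j0.52)² + 3.73(j0.52) + 60.53| = |60.26 + j1.9396| = 60.29
|T(j0.52)| = 38 × 3710 / 60.29 = 2338.3
20 log₁₀(2338.3) = 67.38 dB
∠(j0.52 + 3710) = arctan(0.52/3710) = 0.01°
∠[(j0.52)² + 3.73(j0.52) + 60.53] = ∠[60.26 + j1.9396] = 1.84°
∠T(j0.52) = 0.01° − 1.84° = -1.84°

|T| = 67.4 dB, ∠T = -1.8°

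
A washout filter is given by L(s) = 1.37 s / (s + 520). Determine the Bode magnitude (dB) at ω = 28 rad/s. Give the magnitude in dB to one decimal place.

|j28| = 28
|j28 + 520| = √(28² + 520²) = 520.8
|L(j28)| = 1.37 × 28 / 520.8 = 0.073663
20 log₁₀(0.073663) = -22.66 dB

-22.7 dB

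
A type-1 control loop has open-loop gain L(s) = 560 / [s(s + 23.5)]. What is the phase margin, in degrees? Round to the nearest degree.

52°

Gain crossover: |L(jω)| = 1 at ω ≈ 18.7 rad/s.
∠L(j18.7) = −90° − arctan(18.7/23.5) ≈ -128.45°
PM = 180° + (-128.45°) = 51.55°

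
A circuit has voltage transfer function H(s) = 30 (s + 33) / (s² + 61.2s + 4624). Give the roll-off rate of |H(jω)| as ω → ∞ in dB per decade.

With 1 zero and 2 poles, the high-frequency asymptotic slope is 20 × (1 − 2) = -20 dB/decade.

-20 dB/decade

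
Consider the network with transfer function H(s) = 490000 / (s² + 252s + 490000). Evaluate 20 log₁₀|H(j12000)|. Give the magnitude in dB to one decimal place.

|(j12000)² + 252(j12000) + 490000| = |-1.4351e+08 + j3.024e+06| = 1.435e+08
|H(j12000)| = 490000 / 1.435e+08 = 0.0034136
20 log₁₀(0.0034136) = -49.34 dB

-49.3 dB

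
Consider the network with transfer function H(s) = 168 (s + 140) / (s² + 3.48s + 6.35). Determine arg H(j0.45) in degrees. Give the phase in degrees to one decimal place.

-14.1 deg

∠(j0.45 + 140) = arctan(0.45/140) = 0.18°
∠[(j0.45)² + 3.48(j0.45) + 6.35] = ∠[6.1475 + j1.566] = 14.29°
∠H(j0.45) = 0.18° − 14.29° = -14.11°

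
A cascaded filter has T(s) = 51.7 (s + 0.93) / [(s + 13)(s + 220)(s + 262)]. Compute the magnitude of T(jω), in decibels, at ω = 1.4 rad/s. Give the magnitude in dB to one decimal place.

|j1.4 + 0.93| = √(1.4² + 0.93²) = 1.681
|j1.4 + 13| = √(1.4² + 13²) = 13.08
|j1.4 + 220| = √(1.4² + 220²) = 220
|j1.4 + 262| = √(1.4² + 262²) = 262
|T(j1.4)| = 51.7 × 1.681 / (13.08 × 220 × 262) = 0.00011529
20 log₁₀(0.00011529) = -78.76 dB

-78.8 dB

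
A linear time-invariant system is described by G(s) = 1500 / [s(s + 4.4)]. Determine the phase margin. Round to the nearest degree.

Gain crossover: |G(jω)| = 1 at ω ≈ 38.6 rad s⁻¹.
∠G(j38.6) = −90° − arctan(38.6/4.4) ≈ -173.50°
PM = 180° + (-173.50°) = 6.50°

7°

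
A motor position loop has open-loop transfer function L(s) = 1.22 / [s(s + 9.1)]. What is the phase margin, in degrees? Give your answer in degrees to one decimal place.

89.2°

Gain crossover: |L(jω)| = 1 at ω ≈ 0.134 rad/s.
∠L(j0.134) = −90° − arctan(0.134/9.1) ≈ -90.84°
PM = 180° + (-90.84°) = 89.16°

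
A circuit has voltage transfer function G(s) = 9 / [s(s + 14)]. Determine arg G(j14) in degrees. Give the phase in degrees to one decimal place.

-135.0°

∠(j14 + 14) = arctan(14/14) = 45.00°
∠(j14) = 90.00°
∠G(j14) = − (45.00° + 90.00°) = -135.00°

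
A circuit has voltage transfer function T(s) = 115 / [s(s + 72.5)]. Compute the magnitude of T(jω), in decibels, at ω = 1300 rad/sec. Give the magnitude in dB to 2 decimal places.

-83.36 dB

|j1300 + 72.5| = √(1300² + 72.5²) = 1302
|j1300| = 1300
|T(j1300)| = 115 / (1302 × 1300) = 6.7942e-05
20 log₁₀(6.7942e-05) = -83.357 dB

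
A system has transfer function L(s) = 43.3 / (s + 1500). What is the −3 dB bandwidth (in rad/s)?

For a single-pole low-pass, the −3 dB point is at the pole: ω = 1500 rad/s.

1500 rad/s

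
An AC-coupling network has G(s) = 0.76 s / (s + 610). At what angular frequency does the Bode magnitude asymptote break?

610 rad/s

The single real pole at s = −610 gives a corner at ω = 610 rad/s.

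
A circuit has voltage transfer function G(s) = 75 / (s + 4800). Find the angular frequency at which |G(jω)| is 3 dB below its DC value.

4800 rad/s

For a single-pole low-pass, the −3 dB point is at the pole: ω = 4800 rad/s.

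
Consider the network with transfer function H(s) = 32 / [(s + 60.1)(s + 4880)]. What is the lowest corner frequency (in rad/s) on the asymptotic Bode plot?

60.1 rad/s

Break frequencies occur at each pole and zero magnitude: 60.1 rad/s, 4880 rad/s.
The lowest is 60.1 rad/s.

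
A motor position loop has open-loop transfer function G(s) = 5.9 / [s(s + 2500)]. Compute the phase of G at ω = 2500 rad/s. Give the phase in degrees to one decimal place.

∠(j2500 + 2500) = arctan(2500/2500) = 45.00°
∠(j2500) = 90.00°
∠G(j2500) = − (45.00° + 90.00°) = -135.00°

-135.0°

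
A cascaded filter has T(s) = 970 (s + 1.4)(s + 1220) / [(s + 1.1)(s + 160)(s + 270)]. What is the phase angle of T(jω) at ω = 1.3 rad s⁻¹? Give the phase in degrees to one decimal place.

∠(j1.3 + 1.4) = arctan(1.3/1.4) = 42.88°
∠(j1.3 + 1220) = arctan(1.3/1220) = 0.06°
∠(j1.3 + 1.1) = arctan(1.3/1.1) = 49.76°
∠(j1.3 + 160) = arctan(1.3/160) = 0.47°
∠(j1.3 + 270) = arctan(1.3/270) = 0.28°
∠T(j1.3) = 42.88° + 0.06° − (49.76° + 0.47° + 0.28°) = -7.57°

-7.6 deg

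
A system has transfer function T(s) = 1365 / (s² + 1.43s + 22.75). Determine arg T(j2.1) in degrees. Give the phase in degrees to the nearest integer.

-9°

∠[(j2.1)² + 1.43(j2.1) + 22.75] = ∠[18.34 + j3.003] = 9.30°
∠T(j2.1) = −9.30° = -9.30°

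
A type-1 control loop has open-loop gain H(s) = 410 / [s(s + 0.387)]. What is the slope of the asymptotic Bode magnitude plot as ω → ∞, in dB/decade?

With 0 zeros and 2 poles, the high-frequency asymptotic slope is 20 × (0 − 2) = -40 dB/decade.

-40 dB/decade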